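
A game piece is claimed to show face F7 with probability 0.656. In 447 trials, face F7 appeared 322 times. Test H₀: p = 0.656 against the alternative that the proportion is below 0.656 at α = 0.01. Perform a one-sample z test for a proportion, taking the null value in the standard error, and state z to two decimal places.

z = 2.86

p̂ = 322/447 = 0.7204.
Under H₀, SE = √(0.656·0.344/447) = √(0.000504841) = 0.0225.
z = (0.7204 − 0.656)/0.0225 = 0.0644/0.0225 = 2.86.
p-value = P(Z < 2.864) ≈ 0.9979. With α = 0.01, fail to reject H₀.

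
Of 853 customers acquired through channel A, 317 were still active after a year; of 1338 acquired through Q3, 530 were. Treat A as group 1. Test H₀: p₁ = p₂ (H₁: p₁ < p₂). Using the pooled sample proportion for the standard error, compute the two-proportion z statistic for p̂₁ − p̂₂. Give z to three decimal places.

p̂₁ = 317/853 = 0.371630, p̂₂ = 530/1338 = 0.396114.
Pooled p̂ = (317+530)/(853+1338) = 847/2191 = 0.386581.
SE = √(p̂(1−p̂)(1/n₁+1/n₂)) = √(0.386581·0.613419·0.00191972) = √(0.000455234) = 0.021336.
z = (0.371630 − 0.396114)/0.021336 = -0.024484/0.021336 = -1.148.
p-value = P(Z < -1.148) ≈ 0.1256.

z = -1.148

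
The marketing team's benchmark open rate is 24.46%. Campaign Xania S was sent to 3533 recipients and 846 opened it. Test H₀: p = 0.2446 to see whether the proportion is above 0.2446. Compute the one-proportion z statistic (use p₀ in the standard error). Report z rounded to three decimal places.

p̂ = 846/3533 ≈ 0.23946.
SE = √(p₀(1−p₀)/n) = √(0.18477/3533) = 0.00723.
z = (0.23946 − 0.2446)/0.00723 = -0.00514/0.00723 = -0.711.

z = -0.711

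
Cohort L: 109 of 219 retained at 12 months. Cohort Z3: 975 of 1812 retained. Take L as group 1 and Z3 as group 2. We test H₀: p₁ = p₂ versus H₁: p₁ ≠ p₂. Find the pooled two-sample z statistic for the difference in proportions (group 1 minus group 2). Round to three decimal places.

z = -1.131

p̂₁ = 109/219 ≈ 0.49772, p̂₂ = 975/1812 ≈ 0.53808.
Pooled p̂ = (109+975)/(219+1812) = 1084/2031 = 0.53373.
SE = √(0.248862 × 0.00511809) = 0.03569.
z = (0.49772 − 0.53808)/0.03569 = -0.04036/0.03569 = -1.131.
p-value = 2·P(Z > 1.131) ≈ 0.2581.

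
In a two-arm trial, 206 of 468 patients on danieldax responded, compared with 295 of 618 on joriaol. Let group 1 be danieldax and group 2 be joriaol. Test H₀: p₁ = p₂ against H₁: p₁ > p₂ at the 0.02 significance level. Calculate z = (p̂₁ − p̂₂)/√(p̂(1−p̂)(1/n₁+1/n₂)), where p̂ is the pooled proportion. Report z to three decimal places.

p̂₁ = 206/468 ≈ 0.44017, p̂₂ = 295/618 ≈ 0.47735.
Pooled p̂ = (206+295)/(468+618) = 501/1086 = 0.46133.
SE = √(0.248504 × 0.00375488) = 0.03055.
z = (0.44017 − 0.47735)/0.03055 = -0.03718/0.03055 = -1.217.
p-value = P(Z > -1.217) ≈ 0.8882. With α = 0.02, fail to reject H₀.

z = -1.217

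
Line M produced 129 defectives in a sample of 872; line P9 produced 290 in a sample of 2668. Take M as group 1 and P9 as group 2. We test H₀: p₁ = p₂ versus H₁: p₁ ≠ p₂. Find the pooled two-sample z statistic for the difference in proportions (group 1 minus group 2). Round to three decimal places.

z = 3.114

p̂₁ = 129/872 ≈ 0.14794, p̂₂ = 290/2668 ≈ 0.10870.
Pooled p̂ = (129+290)/(872+2668) = 419/3540 = 0.11836.
SE = √(0.104352 × 0.0015216) = 0.01260.
z = (0.14794 − 0.10870)/0.01260 = 0.03924/0.01260 = 3.114.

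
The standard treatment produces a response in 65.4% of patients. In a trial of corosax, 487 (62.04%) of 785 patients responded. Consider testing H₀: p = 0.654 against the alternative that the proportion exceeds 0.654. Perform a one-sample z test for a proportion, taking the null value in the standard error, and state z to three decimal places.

z = -1.980

p̂ = 487/785 ≈ 0.62038.
SE = √(p₀(1−p₀)/n) = √(0.22628/785) = 0.01698.
z = (0.62038 − 0.654)/0.01698 = -0.03362/0.01698 = -1.980.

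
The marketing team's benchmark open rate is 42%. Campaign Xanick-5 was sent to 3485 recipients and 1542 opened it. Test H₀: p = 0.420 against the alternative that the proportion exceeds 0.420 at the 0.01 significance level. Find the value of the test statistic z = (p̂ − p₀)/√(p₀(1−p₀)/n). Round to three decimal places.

p̂ = 1542/3485 = 0.442468.
Under H₀, SE = √(0.42·0.58/3485) = √(6.98996e-05) = 0.008361.
z = (0.442468 − 0.42)/0.008361 = 0.022468/0.008361 = 2.687.
p-value = P(Z > 2.687) ≈ 0.0036; since p < α = 0.01, reject H₀.

z = 2.687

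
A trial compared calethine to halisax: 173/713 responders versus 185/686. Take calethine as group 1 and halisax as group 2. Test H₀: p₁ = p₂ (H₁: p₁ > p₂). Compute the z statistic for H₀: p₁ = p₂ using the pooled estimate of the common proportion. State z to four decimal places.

p̂₁ = 173/713 = 0.242637, p̂₂ = 185/686 = 0.269679.
Pooled p̂ = (173+185)/(713+686) = 358/1399 = 0.255897.
SE = √(p̂(1−p̂)(1/n₁+1/n₂)) = √(0.255897·0.744103·0.00286025) = √(0.000544631) = 0.023337.
z = (0.242637 − 0.269679)/0.023337 = -0.027042/0.023337 = -1.1588.

z = -1.1588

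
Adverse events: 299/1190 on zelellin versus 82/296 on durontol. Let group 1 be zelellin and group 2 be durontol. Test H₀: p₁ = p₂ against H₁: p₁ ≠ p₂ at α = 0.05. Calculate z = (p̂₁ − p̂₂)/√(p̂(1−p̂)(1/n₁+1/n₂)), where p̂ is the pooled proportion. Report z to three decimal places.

p̂₁ = 299/1190 ≈ 0.25126, p̂₂ = 82/296 ≈ 0.27703.
Pooled p̂ = (299+82)/(1190+296) = 381/1486 = 0.25639.
SE = √(0.190656 × 0.00421871) = 0.02836.
z = (0.25126 − 0.27703)/0.02836 = -0.02577/0.02836 = -0.909.
Two-sided p-value ≈ 2·Φ(−0.909) = 0.3636; since p > α = 0.05, fail to reject H₀.

z = -0.909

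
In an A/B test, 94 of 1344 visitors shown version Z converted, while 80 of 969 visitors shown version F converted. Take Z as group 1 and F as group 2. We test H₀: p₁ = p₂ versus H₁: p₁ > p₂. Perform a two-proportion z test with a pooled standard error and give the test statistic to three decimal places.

z = -1.135

p̂₁ = 94/1344 ≈ 0.06994, p̂₂ = 80/969 ≈ 0.08256.
Pooled p̂ = (94+80)/(1344+969) = 174/2313 = 0.07523.
SE = √(p̂(1−p̂)(1/n₁+1/n₂)) = √(0.07523·0.92477·0.00177604) = √(0.000123555) = 0.01112.
z = (0.06994 − 0.08256)/0.01112 = -0.01262/0.01112 = -1.135.
p-value = P(Z > -1.135) ≈ 0.8719.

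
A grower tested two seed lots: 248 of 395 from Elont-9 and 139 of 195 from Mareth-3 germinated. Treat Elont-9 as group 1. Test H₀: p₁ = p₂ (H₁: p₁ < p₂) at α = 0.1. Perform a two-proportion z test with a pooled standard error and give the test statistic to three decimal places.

p̂₁ = 248/395 = 0.62785, p̂₂ = 139/195 = 0.71282.
Pooled p̂ = (248+139)/(395+195) = 387/590 = 0.65593.
SE = √(p̂(1−p̂)(1/n₁+1/n₂)) = √(0.65593·0.34407·0.00765985) = √(0.00172871) = 0.04158.
z = (0.62785 − 0.71282)/0.04158 = -0.08497/0.04158 = -2.044.
p-value = P(Z < -2.044) ≈ 0.0205. With α = 0.1, reject H₀.

z = -2.044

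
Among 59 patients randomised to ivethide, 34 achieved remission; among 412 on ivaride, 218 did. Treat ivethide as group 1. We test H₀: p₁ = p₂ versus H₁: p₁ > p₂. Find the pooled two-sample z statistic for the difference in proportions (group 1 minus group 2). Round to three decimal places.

z = 0.679

p̂₁ = 34/59 ≈ 0.57627, p̂₂ = 218/412 ≈ 0.52913.
Pooled p̂ = (34+218)/(59+412) = 252/471 = 0.53503.
SE = √(0.248773 × 0.0193763) = 0.06943.
z = (0.57627 − 0.52913)/0.06943 = 0.04714/0.06943 = 0.679.
p-value = P(Z > 0.679) ≈ 0.2486.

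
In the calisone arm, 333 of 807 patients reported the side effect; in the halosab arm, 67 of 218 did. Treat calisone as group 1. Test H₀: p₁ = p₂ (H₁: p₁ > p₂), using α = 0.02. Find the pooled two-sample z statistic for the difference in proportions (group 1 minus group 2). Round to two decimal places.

z = 2.83

p̂₁ = 333/807 = 0.4126, p̂₂ = 67/218 = 0.3073.
Pooled p̂ = (333+67)/(807+218) = 400/1025 = 0.3902.
SE = √(0.237954 × 0.00582631) = 0.0372.
z = (0.4126 − 0.3073)/0.0372 = 0.1053/0.0372 = 2.83.
p-value = P(Z > 2.828) ≈ 0.0023. With α = 0.02, reject H₀.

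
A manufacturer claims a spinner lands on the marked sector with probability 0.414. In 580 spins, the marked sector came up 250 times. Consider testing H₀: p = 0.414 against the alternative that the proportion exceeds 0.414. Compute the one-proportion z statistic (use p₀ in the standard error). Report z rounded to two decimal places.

z = 0.83

p̂ = 250/580 ≈ 0.4310.
Standard error under H₀: √(0.414×0.586/580) = 0.0205.
z = (0.4310 − 0.414)/0.0205 = 0.0170/0.0205 = 0.83.
p-value = P(Z > 0.833) ≈ 0.2024.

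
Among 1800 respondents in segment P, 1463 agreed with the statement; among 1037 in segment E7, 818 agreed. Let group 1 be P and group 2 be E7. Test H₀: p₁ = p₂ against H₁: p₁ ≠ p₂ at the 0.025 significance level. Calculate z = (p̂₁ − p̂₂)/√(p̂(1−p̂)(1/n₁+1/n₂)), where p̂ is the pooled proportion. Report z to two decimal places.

z = 1.55

p̂₁ = 1463/1800 = 0.8128, p̂₂ = 818/1037 = 0.7888.
Pooled p̂ = (1463+818)/(1800+1037) = 2281/2837 = 0.8040.
SE = √(p̂(1−p̂)(1/n₁+1/n₂)) = √(0.8040·0.1960·0.00151988) = √(0.000239491) = 0.0155.
z = (0.8128 − 0.7888)/0.0155 = 0.0240/0.0155 = 1.55.
p-value = 2·P(Z > 1.549) ≈ 0.1215, so at α = 0.025 we fail to reject H₀.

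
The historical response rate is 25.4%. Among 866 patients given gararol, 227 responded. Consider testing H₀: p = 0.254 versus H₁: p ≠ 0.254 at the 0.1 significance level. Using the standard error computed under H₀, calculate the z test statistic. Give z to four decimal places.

z = 0.5493

p̂ = 227/866 = 0.262125.
Standard error under H₀: √(0.254×0.746/866) = 0.014792.
z = (0.262125 − 0.254)/0.014792 = 0.008125/0.014792 = 0.5493.
Two-sided p-value ≈ 2·Φ(−0.549) = 0.5828; since p > α = 0.1, fail to reject H₀.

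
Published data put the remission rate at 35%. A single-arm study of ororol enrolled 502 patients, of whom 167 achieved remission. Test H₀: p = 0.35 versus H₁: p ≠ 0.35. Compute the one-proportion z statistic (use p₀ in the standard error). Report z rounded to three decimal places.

p̂ = 167/502 = 0.33267.
Under H₀, SE = √(0.35·0.65/502) = √(0.000453187) = 0.02129.
z = (0.33267 − 0.35)/0.02129 = -0.01733/0.02129 = -0.814.
Two-sided p-value ≈ 2·Φ(−0.814) = 0.4156.

z = -0.814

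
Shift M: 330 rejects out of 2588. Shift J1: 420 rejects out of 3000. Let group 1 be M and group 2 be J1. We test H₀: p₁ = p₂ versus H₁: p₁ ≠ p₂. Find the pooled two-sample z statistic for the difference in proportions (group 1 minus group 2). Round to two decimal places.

z = -1.37

p̂₁ = 330/2588 = 0.1275, p̂₂ = 420/3000 = 0.1400.
Pooled p̂ = (330+420)/(2588+3000) = 750/5588 = 0.1342.
SE = √(0.116202 × 0.000719732) = 0.0091.
z = (0.1275 − 0.1400)/0.0091 = -0.0125/0.0091 = -1.37.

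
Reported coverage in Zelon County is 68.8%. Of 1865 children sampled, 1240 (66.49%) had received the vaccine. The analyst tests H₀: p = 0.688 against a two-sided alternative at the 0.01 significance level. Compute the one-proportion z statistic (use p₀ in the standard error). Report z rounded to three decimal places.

p̂ = 1240/1865 ≈ 0.66488.
Standard error under H₀: √(0.688×0.312/1865) = 0.01073.
z = (0.66488 − 0.688)/0.01073 = -0.02312/0.01073 = -2.155.
Two-sided p-value ≈ 2·Φ(−2.155) = 0.0312, so at α = 0.01 we fail to reject H₀.

z = -2.155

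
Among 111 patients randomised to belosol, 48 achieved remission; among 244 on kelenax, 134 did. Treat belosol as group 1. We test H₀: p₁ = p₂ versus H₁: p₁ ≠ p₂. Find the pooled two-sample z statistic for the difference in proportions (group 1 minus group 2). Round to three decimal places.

z = -2.040

p̂₁ = 48/111 ≈ 0.43243, p̂₂ = 134/244 ≈ 0.54918.
Pooled p̂ = (48+134)/(111+244) = 182/355 = 0.51268.
SE = √(p̂(1−p̂)(1/n₁+1/n₂)) = √(0.51268·0.48732·0.0131074) = √(0.00327474) = 0.05723.
z = (0.43243 − 0.54918)/0.05723 = -0.11675/0.05723 = -2.040.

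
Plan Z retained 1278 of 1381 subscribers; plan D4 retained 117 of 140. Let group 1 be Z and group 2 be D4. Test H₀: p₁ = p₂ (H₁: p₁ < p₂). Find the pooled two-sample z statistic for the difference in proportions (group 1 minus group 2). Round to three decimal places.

z = 3.669

p̂₁ = 1278/1381 ≈ 0.92542, p̂₂ = 117/140 ≈ 0.83571.
Pooled p̂ = (1278+117)/(1381+140) = 1395/1521 = 0.91716.
SE = √(0.0759777 × 0.00786697) = 0.02445.
z = (0.92542 − 0.83571)/0.02445 = 0.08971/0.02445 = 3.669.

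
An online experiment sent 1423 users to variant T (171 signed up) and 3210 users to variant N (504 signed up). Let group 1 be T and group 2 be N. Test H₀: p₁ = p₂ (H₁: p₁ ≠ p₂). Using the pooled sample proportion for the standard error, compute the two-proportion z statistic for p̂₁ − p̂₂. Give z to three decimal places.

z = -3.279

p̂₁ = 171/1423 = 0.120169, p̂₂ = 504/3210 = 0.157009.
Pooled p̂ = (171+504)/(1423+3210) = 675/4633 = 0.145694.
SE = √(0.124467 × 0.00101427) = 0.011236.
z = (0.120169 − 0.157009)/0.011236 = -0.036840/0.011236 = -3.279.
Two-sided p-value ≈ 2·Φ(−3.279) = 0.0010.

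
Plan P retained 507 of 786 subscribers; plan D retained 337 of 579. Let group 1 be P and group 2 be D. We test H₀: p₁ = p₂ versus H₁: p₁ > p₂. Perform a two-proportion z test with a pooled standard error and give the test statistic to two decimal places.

z = 2.37

p̂₁ = 507/786 = 0.6450, p̂₂ = 337/579 = 0.5820.
Pooled p̂ = (507+337)/(786+579) = 844/1365 = 0.6183.
SE = √(0.236002 × 0.00299938) = 0.0266.
z = (0.6450 − 0.5820)/0.0266 = 0.0630/0.0266 = 2.37.
p-value = P(Z > 2.368) ≈ 0.0089.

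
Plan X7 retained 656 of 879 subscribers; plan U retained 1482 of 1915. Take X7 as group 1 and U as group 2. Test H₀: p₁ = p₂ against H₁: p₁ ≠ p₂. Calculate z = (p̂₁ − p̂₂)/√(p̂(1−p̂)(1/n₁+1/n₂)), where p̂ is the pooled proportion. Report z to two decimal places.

z = -1.60

p̂₁ = 656/879 ≈ 0.7463, p̂₂ = 1482/1915 ≈ 0.7739.
Pooled p̂ = (656+1482)/(879+1915) = 2138/2794 = 0.7652.
SE = √(p̂(1−p̂)(1/n₁+1/n₂)) = √(0.7652·0.2348·0.00165985) = √(0.000298214) = 0.0173.
z = (0.7463 − 0.7739)/0.0173 = -0.0276/0.0173 = -1.60.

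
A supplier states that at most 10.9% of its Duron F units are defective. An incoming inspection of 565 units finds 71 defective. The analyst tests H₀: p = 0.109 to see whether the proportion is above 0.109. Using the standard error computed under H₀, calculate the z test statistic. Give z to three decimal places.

p̂ = 71/565 ≈ 0.12566.
SE = √(p₀(1−p₀)/n) = √(0.097119/565) = 0.01311.
z = (0.12566 − 0.109)/0.01311 = 0.01666/0.01311 = 1.271.
p-value = P(Z > 1.271) ≈ 0.1019.

z = 1.271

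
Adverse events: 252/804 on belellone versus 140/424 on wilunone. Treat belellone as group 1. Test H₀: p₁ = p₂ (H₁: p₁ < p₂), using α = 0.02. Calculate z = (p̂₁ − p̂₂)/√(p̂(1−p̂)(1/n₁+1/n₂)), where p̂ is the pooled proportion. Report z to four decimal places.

z = -0.5989

p̂₁ = 252/804 ≈ 0.313433, p̂₂ = 140/424 ≈ 0.330189.
Pooled p̂ = (252+140)/(804+424) = 392/1228 = 0.319218.
SE = √(0.217318 × 0.00360227) = 0.027979.
z = (0.313433 − 0.330189)/0.027979 = -0.016756/0.027979 = -0.5989.
p-value = P(Z < -0.599) ≈ 0.2746. With α = 0.02, fail to reject H₀.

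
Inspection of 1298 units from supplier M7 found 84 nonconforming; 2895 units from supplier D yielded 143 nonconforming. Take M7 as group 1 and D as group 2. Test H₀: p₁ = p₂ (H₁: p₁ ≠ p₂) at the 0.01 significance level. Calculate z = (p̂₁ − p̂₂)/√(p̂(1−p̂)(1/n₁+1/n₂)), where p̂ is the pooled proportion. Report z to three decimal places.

p̂₁ = 84/1298 = 0.064715, p̂₂ = 143/2895 = 0.049396.
Pooled p̂ = (84+143)/(1298+2895) = 227/4193 = 0.054138.
SE = √(p̂(1−p̂)(1/n₁+1/n₂)) = √(0.054138·0.945862·0.00111584) = √(5.71387e-05) = 0.007559.
z = (0.064715 − 0.049396)/0.007559 = 0.015319/0.007559 = 2.027.
p-value = 2·P(Z > 2.027) ≈ 0.0427, so at α = 0.01 we fail to reject H₀.

z = 2.027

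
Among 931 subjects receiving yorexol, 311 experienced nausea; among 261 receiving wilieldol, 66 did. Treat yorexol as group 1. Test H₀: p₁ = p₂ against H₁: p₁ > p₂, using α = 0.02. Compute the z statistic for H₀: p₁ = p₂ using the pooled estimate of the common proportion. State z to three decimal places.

z = 2.492

p̂₁ = 311/931 ≈ 0.33405, p̂₂ = 66/261 ≈ 0.25287.
Pooled p̂ = (311+66)/(931+261) = 377/1192 = 0.31628.
SE = √(0.216245 × 0.00490553) = 0.03257.
z = (0.33405 − 0.25287)/0.03257 = 0.08118/0.03257 = 2.492.
p-value = P(Z > 2.492) ≈ 0.0063, so at α = 0.02 we reject H₀.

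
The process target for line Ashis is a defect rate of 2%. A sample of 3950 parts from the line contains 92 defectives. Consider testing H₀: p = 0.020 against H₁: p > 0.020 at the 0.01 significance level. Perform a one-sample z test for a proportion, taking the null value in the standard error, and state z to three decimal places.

z = 1.477

p̂ = 92/3950 = 0.023291.
Under H₀, SE = √(0.02·0.98/3950) = √(4.96203e-06) = 0.002228.
z = (0.023291 − 0.02)/0.002228 = 0.003291/0.002228 = 1.477.
p-value = P(Z > 1.477) ≈ 0.0698, so at α = 0.01 we fail to reject H₀.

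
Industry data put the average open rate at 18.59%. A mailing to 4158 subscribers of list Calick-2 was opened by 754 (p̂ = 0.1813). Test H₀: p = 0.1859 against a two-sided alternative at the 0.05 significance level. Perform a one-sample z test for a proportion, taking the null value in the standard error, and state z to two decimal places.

z = -0.76

p̂ = 754/4158 ≈ 0.18134.
Standard error under H₀: √(0.1859×0.8141/4158) = 0.00603.
z = (0.18134 − 0.1859)/0.00603 = -0.00456/0.00603 = -0.76.
Two-sided p-value ≈ 2·Φ(−0.756) = 0.4495. With α = 0.05, fail to reject H₀.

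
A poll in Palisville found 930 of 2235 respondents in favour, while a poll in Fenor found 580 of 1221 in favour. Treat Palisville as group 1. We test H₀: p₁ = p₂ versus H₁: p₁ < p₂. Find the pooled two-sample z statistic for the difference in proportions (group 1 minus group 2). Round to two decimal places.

p̂₁ = 930/2235 ≈ 0.41611, p̂₂ = 580/1221 ≈ 0.47502.
Pooled p̂ = (930+580)/(2235+1221) = 1510/3456 = 0.43692.
SE = √(p̂(1−p̂)(1/n₁+1/n₂)) = √(0.43692·0.56308·0.00126643) = √(0.000311568) = 0.01765.
z = (0.41611 − 0.47502)/0.01765 = -0.05891/0.01765 = -3.34.
p-value = P(Z < -3.338) ≈ 0.0004.

z = -3.34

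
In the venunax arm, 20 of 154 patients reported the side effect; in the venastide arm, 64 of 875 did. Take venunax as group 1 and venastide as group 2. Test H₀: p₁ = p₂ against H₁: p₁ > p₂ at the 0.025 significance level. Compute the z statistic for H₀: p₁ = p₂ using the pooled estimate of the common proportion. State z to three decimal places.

p̂₁ = 20/154 = 0.12987, p̂₂ = 64/875 = 0.07314.
Pooled p̂ = (20+64)/(154+875) = 84/1029 = 0.08163.
SE = √(p̂(1−p̂)(1/n₁+1/n₂)) = √(0.08163·0.91837·0.00763636) = √(0.000572489) = 0.02393.
z = (0.12987 − 0.07314)/0.02393 = 0.05673/0.02393 = 2.371.
p-value = P(Z > 2.371) ≈ 0.0089; since p < α = 0.025, reject H₀.

z = 2.371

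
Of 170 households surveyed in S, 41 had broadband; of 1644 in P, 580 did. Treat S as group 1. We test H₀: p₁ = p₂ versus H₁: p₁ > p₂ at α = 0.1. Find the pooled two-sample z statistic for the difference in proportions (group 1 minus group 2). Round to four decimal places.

p̂₁ = 41/170 = 0.241176, p̂₂ = 580/1644 = 0.352798.
Pooled p̂ = (41+580)/(170+1644) = 621/1814 = 0.342337.
SE = √(p̂(1−p̂)(1/n₁+1/n₂)) = √(0.342337·0.657663·0.00649063) = √(0.00146132) = 0.038227.
z = (0.241176 − 0.352798)/0.038227 = -0.111622/0.038227 = -2.9200.
p-value = P(Z > -2.920) ≈ 0.9982, so at α = 0.1 we fail to reject H₀.

z = -2.9200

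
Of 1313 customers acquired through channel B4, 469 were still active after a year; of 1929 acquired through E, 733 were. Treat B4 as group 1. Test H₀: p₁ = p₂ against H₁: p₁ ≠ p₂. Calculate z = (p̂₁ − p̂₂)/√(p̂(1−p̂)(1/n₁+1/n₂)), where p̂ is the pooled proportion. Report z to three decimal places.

p̂₁ = 469/1313 ≈ 0.35720, p̂₂ = 733/1929 ≈ 0.37999.
Pooled p̂ = (469+733)/(1313+1929) = 1202/3242 = 0.37076.
SE = √(p̂(1−p̂)(1/n₁+1/n₂)) = √(0.37076·0.62924·0.00128002) = √(0.000298624) = 0.01728.
z = (0.35720 − 0.37999)/0.01728 = -0.02279/0.01728 = -1.319.

z = -1.319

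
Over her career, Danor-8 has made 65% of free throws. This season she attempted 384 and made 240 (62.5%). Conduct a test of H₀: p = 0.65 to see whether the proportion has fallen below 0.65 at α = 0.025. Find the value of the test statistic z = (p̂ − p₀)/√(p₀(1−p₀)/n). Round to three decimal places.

z = -1.027

p̂ = 240/384 ≈ 0.62500.
SE = √(p₀(1−p₀)/n) = √(0.2275/384) = 0.02434.
z = (0.62500 − 0.65)/0.02434 = -0.02500/0.02434 = -1.027.
p-value = P(Z < -1.027) ≈ 0.1522; since p > α = 0.025, fail to reject H₀.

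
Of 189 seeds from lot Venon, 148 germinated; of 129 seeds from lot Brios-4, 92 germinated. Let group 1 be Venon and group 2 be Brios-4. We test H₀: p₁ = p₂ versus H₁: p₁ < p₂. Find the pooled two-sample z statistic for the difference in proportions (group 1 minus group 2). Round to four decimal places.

z = 1.4223

p̂₁ = 148/189 ≈ 0.783069, p̂₂ = 92/129 ≈ 0.713178.
Pooled p̂ = (148+92)/(189+129) = 240/318 = 0.754717.
SE = √(0.185119 × 0.0130429) = 0.049138.
z = (0.783069 − 0.713178)/0.049138 = 0.069891/0.049138 = 1.4223.
p-value = P(Z < 1.422) ≈ 0.9225.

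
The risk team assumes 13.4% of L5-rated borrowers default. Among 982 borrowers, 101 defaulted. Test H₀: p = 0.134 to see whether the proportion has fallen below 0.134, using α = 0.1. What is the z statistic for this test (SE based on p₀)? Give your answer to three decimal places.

p̂ = 101/982 = 0.102851.
SE = √(p₀(1−p₀)/n) = √(0.11604/982) = 0.010871.
z = (0.102851 − 0.134)/0.010871 = -0.031149/0.010871 = -2.865.
p-value = P(Z < -2.865) ≈ 0.0021. With α = 0.1, reject H₀.

z = -2.865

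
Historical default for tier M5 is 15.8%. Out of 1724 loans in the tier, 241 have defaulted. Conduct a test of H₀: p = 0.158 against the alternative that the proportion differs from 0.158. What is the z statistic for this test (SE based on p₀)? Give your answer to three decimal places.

p̂ = 241/1724 = 0.139791.
Standard error under H₀: √(0.158×0.842/1724) = 0.008784.
z = (0.139791 − 0.158)/0.008784 = -0.018209/0.008784 = -2.073.
p-value = 2·P(Z > 2.073) ≈ 0.0382.

z = -2.073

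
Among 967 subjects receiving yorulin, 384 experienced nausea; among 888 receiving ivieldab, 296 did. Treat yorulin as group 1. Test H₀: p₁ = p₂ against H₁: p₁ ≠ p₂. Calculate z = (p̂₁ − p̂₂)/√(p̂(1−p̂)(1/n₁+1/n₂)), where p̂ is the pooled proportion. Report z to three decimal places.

z = 2.847

p̂₁ = 384/967 ≈ 0.39710, p̂₂ = 296/888 ≈ 0.33333.
Pooled p̂ = (384+296)/(967+888) = 680/1855 = 0.36658.
SE = √(p̂(1−p̂)(1/n₁+1/n₂)) = √(0.36658·0.63342·0.00216025) = √(0.000501607) = 0.02240.
z = (0.39710 − 0.33333)/0.02240 = 0.06377/0.02240 = 2.847.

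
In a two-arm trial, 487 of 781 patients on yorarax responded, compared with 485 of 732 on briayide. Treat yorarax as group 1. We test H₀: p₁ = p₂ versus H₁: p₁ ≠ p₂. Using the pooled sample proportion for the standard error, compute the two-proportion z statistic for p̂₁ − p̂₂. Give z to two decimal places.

z = -1.58

p̂₁ = 487/781 ≈ 0.6236, p̂₂ = 485/732 ≈ 0.6626.
Pooled p̂ = (487+485)/(781+732) = 972/1513 = 0.6424.
SE = √(0.229713 × 0.00264653) = 0.0247.
z = (0.6236 − 0.6626)/0.0247 = -0.0390/0.0247 = -1.58.
p-value = 2·P(Z > 1.582) ≈ 0.1136.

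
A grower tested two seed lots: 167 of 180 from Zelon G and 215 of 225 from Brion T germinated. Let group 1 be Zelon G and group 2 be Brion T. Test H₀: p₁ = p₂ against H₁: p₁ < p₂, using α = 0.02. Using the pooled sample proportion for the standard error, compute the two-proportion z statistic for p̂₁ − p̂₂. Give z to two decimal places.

z = -1.20

p̂₁ = 167/180 = 0.9278, p̂₂ = 215/225 = 0.9556.
Pooled p̂ = (167+215)/(180+225) = 382/405 = 0.9432.
SE = √(0.053565 × 0.01) = 0.0231.
z = (0.9278 − 0.9556)/0.0231 = -0.0278/0.0231 = -1.20.
p-value = P(Z < -1.200) ≈ 0.1150, so at α = 0.02 we fail to reject H₀.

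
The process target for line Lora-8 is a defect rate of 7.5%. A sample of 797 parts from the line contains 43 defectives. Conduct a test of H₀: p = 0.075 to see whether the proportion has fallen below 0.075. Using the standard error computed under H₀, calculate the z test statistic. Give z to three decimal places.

z = -2.256

p̂ = 43/797 = 0.05395.
SE = √(p₀(1−p₀)/n) = √(0.069375/797) = 0.00933.
z = (0.05395 − 0.075)/0.00933 = -0.02105/0.00933 = -2.256.
p-value = P(Z < -2.256) ≈ 0.0120.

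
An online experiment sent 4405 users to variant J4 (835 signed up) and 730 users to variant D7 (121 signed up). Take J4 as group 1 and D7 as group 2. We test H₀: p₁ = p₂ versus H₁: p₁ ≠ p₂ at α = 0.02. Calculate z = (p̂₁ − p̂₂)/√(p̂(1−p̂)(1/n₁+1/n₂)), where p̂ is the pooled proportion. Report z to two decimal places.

p̂₁ = 835/4405 ≈ 0.1896, p̂₂ = 121/730 ≈ 0.1658.
Pooled p̂ = (835+121)/(4405+730) = 956/5135 = 0.1862.
SE = √(0.151513 × 0.00159688) = 0.0156.
z = (0.1896 − 0.1658)/0.0156 = 0.0238/0.0156 = 1.53.
p-value = 2·P(Z > 1.530) ≈ 0.1259. With α = 0.02, fail to reject H₀.

z = 1.53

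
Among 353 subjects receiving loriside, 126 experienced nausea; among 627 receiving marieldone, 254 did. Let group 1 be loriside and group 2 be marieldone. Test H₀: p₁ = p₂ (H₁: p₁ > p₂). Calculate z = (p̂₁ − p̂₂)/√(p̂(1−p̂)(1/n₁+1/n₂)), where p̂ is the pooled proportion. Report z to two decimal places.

p̂₁ = 126/353 = 0.3569, p̂₂ = 254/627 = 0.4051.
Pooled p̂ = (126+254)/(353+627) = 380/980 = 0.3878.
SE = √(p̂(1−p̂)(1/n₁+1/n₂)) = √(0.3878·0.6122·0.00442776) = √(0.00105115) = 0.0324.
z = (0.3569 − 0.4051)/0.0324 = -0.0482/0.0324 = -1.49.

z = -1.49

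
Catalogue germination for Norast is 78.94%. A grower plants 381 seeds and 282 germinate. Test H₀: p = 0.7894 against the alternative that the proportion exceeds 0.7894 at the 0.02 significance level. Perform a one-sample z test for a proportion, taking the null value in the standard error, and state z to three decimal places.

z = -2.357

p̂ = 282/381 ≈ 0.74016.
Under H₀, SE = √(0.7894·0.2106/381) = √(0.000436346) = 0.02089.
z = (0.74016 − 0.7894)/0.02089 = -0.04924/0.02089 = -2.357.
p-value = P(Z > -2.357) ≈ 0.9908. With α = 0.02, fail to reject H₀.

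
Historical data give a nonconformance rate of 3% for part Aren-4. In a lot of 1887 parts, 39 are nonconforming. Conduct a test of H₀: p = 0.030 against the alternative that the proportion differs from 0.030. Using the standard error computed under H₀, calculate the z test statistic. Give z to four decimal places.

z = -2.3764

p̂ = 39/1887 = 0.020668.
Under H₀, SE = √(0.03·0.97/1887) = √(1.54213e-05) = 0.003927.
z = (0.020668 − 0.03)/0.003927 = -0.009332/0.003927 = -2.3764.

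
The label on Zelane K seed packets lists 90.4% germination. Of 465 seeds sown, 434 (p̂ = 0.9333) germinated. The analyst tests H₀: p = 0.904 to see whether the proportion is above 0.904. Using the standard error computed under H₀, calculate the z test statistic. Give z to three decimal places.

p̂ = 434/465 = 0.93333.
SE = √(p₀(1−p₀)/n) = √(0.086784/465) = 0.01366.
z = (0.93333 − 0.904)/0.01366 = 0.02933/0.01366 = 2.147.
p-value = P(Z > 2.147) ≈ 0.0159.

z = 2.147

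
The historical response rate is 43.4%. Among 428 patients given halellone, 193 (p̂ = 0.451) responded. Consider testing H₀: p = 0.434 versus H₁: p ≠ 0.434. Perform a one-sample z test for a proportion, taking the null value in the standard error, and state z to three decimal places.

z = 0.707

p̂ = 193/428 ≈ 0.45093.
SE = √(p₀(1−p₀)/n) = √(0.24564/428) = 0.02396.
z = (0.45093 − 0.434)/0.02396 = 0.01693/0.02396 = 0.707.
Two-sided p-value ≈ 2·Φ(−0.707) = 0.4796.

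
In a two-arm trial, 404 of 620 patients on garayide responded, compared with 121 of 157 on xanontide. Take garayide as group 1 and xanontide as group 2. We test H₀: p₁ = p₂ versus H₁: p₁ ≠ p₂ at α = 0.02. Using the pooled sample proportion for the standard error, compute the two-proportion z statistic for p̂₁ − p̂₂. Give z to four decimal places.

z = -2.8474

p̂₁ = 404/620 ≈ 0.651613, p̂₂ = 121/157 ≈ 0.770701.
Pooled p̂ = (404+121)/(620+157) = 525/777 = 0.675676.
SE = √(0.219138 × 0.00798233) = 0.041824.
z = (0.651613 − 0.770701)/0.041824 = -0.119088/0.041824 = -2.8474.
Two-sided p-value ≈ 2·Φ(−2.847) = 0.0044, so at α = 0.02 we reject H₀.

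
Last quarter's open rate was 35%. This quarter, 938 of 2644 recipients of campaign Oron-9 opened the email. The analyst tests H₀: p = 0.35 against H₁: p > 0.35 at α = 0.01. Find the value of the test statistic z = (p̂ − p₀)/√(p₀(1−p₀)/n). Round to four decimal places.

z = 0.5137

p̂ = 938/2644 = 0.3547655.
SE = √(p₀(1−p₀)/n) = √(0.2275/2644) = 0.0092760.
z = (0.3547655 − 0.35)/0.0092760 = 0.0047655/0.0092760 = 0.5137.
p-value = P(Z > 0.514) ≈ 0.3037, so at α = 0.01 we fail to reject H₀.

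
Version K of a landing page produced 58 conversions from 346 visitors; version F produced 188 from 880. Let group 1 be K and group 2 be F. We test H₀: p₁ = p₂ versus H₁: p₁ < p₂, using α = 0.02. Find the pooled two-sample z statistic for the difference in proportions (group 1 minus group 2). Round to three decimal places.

z = -1.810

p̂₁ = 58/346 = 0.167630, p̂₂ = 188/880 = 0.213636.
Pooled p̂ = (58+188)/(346+880) = 246/1226 = 0.200653.
SE = √(0.160391 × 0.00402654) = 0.025413.
z = (0.167630 − 0.213636)/0.025413 = -0.046006/0.025413 = -1.810.
p-value = P(Z < -1.810) ≈ 0.0351; since p > α = 0.02, fail to reject H₀.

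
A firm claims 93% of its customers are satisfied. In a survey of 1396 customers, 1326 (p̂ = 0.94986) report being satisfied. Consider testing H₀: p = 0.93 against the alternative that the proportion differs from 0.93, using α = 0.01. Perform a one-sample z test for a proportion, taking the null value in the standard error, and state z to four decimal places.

z = 2.9078

p̂ = 1326/1396 = 0.94985673.
Standard error under H₀: √(0.93×0.07/1396) = 0.00682885.
z = (0.94985673 − 0.93)/0.00682885 = 0.01985673/0.00682885 = 2.9078.
p-value = 2·P(Z > 2.908) ≈ 0.0036; since p < α = 0.01, reject H₀.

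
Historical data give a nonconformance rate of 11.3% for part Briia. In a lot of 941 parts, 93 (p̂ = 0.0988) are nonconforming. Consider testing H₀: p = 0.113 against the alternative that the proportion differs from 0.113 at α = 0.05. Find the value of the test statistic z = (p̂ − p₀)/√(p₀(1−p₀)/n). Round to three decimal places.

z = -1.373

p̂ = 93/941 ≈ 0.09883.
Under H₀, SE = √(0.113·0.887/941) = √(0.000106515) = 0.01032.
z = (0.09883 − 0.113)/0.01032 = -0.01417/0.01032 = -1.373.
p-value = 2·P(Z > 1.373) ≈ 0.1698, so at α = 0.05 we fail to reject H₀.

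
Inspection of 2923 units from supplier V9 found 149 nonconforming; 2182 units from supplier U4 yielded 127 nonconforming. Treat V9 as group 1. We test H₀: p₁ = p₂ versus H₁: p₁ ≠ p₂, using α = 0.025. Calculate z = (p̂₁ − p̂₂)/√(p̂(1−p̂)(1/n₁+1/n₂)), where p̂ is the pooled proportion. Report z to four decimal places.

p̂₁ = 149/2923 = 0.0509750, p̂₂ = 127/2182 = 0.0582035.
Pooled p̂ = (149+127)/(2923+2182) = 276/5105 = 0.0540646.
SE = √(p̂(1−p̂)(1/n₁+1/n₂)) = √(0.0540646·0.9459354·0.000800409) = √(4.09343e-05) = 0.0063980.
z = (0.0509750 − 0.0582035)/0.0063980 = -0.0072285/0.0063980 = -1.1298.
Two-sided p-value ≈ 2·Φ(−1.130) = 0.2586. With α = 0.025, fail to reject H₀.

z = -1.1298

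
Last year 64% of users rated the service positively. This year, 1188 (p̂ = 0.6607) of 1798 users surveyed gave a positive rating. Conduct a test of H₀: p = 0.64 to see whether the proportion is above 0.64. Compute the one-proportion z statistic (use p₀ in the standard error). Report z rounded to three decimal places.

z = 1.832

p̂ = 1188/1798 = 0.660734.
SE = √(p₀(1−p₀)/n) = √(0.2304/1798) = 0.011320.
z = (0.660734 − 0.64)/0.011320 = 0.020734/0.011320 = 1.832.
p-value = P(Z > 1.832) ≈ 0.0335.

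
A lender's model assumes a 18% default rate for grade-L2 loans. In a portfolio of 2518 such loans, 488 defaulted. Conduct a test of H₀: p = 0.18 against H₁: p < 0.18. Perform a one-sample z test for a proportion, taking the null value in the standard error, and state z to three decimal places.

z = 1.803

p̂ = 488/2518 = 0.193805.
SE = √(p₀(1−p₀)/n) = √(0.1476/2518) = 0.007656.
z = (0.193805 − 0.18)/0.007656 = 0.013805/0.007656 = 1.803.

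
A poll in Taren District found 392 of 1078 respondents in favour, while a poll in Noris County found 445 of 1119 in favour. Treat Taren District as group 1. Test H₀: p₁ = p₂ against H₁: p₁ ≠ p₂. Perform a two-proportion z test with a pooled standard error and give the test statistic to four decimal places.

z = -1.6425

p̂₁ = 392/1078 ≈ 0.363636, p̂₂ = 445/1119 ≈ 0.397676.
Pooled p̂ = (392+445)/(1078+1119) = 837/2197 = 0.380974.
SE = √(0.235833 × 0.0018213) = 0.020725.
z = (0.363636 − 0.397676)/0.020725 = -0.034040/0.020725 = -1.6425.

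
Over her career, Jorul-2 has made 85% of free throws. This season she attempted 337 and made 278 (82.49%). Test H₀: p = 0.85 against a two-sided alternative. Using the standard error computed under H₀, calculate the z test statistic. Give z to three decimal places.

p̂ = 278/337 = 0.82493.
Under H₀, SE = √(0.85·0.15/337) = √(0.000378338) = 0.01945.
z = (0.82493 − 0.85)/0.01945 = -0.02507/0.01945 = -1.289.
Two-sided p-value ≈ 2·Φ(−1.289) = 0.1974.

z = -1.289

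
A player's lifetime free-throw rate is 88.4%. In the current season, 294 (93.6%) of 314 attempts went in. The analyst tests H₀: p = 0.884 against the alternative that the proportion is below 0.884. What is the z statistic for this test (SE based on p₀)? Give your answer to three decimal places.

p̂ = 294/314 = 0.936306.
Under H₀, SE = √(0.884·0.116/314) = √(0.000326573) = 0.018071.
z = (0.936306 − 0.884)/0.018071 = 0.052306/0.018071 = 2.894.

z = 2.894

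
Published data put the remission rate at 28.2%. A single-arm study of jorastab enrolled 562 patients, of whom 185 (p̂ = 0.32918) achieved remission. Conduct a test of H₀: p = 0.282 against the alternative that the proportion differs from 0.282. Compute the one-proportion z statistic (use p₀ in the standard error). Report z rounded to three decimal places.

p̂ = 185/562 = 0.32918.
SE = √(p₀(1−p₀)/n) = √(0.20248/562) = 0.01898.
z = (0.32918 − 0.282)/0.01898 = 0.04718/0.01898 = 2.486.
p-value = 2·P(Z > 2.486) ≈ 0.0129.

z = 2.486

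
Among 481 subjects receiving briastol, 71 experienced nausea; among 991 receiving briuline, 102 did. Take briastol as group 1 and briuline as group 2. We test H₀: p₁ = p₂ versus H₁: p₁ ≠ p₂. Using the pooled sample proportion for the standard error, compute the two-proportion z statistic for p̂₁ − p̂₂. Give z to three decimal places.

z = 2.497

p̂₁ = 71/481 = 0.147609, p̂₂ = 102/991 = 0.102926.
Pooled p̂ = (71+102)/(481+991) = 173/1472 = 0.117527.
SE = √(0.103715 × 0.00308808) = 0.017896.
z = (0.147609 − 0.102926)/0.017896 = 0.044683/0.017896 = 2.497.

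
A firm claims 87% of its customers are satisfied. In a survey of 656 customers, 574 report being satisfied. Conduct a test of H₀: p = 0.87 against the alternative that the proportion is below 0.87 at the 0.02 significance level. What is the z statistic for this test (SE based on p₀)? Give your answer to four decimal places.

p̂ = 574/656 ≈ 0.875000.
Under H₀, SE = √(0.87·0.13/656) = √(0.000172409) = 0.013130.
z = (0.875000 − 0.87)/0.013130 = 0.005000/0.013130 = 0.3808.
p-value = P(Z < 0.381) ≈ 0.6483. With α = 0.02, fail to reject H₀.

z = 0.3808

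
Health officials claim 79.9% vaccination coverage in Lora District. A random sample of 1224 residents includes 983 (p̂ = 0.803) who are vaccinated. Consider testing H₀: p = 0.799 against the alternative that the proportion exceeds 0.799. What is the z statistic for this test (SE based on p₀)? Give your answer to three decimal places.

z = 0.358

p̂ = 983/1224 = 0.80310.
Under H₀, SE = √(0.799·0.201/1224) = √(0.000131208) = 0.01145.
z = (0.80310 − 0.799)/0.01145 = 0.00410/0.01145 = 0.358.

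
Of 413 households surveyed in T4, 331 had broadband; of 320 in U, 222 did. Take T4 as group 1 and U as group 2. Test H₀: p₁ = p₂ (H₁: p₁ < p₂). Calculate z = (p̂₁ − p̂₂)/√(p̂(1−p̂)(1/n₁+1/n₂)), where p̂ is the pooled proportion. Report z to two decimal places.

z = 3.36

p̂₁ = 331/413 = 0.8015, p̂₂ = 222/320 = 0.6937.
Pooled p̂ = (331+222)/(413+320) = 553/733 = 0.7544.
SE = √(p̂(1−p̂)(1/n₁+1/n₂)) = √(0.7544·0.2456·0.00554631) = √(0.00102753) = 0.0321.
z = (0.8015 − 0.6937)/0.0321 = 0.1078/0.0321 = 3.36.
p-value = P(Z < 3.360) ≈ 0.9996.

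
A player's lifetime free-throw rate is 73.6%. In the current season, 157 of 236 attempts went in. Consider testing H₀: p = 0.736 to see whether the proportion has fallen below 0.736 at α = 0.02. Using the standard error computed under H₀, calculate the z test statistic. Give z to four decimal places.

p̂ = 157/236 = 0.6652542.
Under H₀, SE = √(0.736·0.264/236) = √(0.000823322) = 0.0286936.
z = (0.6652542 − 0.736)/0.0286936 = -0.0707458/0.0286936 = -2.4656.
p-value = P(Z < -2.466) ≈ 0.0068; since p < α = 0.02, reject H₀.

z = -2.4656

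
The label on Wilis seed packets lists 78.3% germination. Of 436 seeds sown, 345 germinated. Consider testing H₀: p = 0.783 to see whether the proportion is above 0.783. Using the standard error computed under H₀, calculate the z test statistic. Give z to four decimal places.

z = 0.4197

p̂ = 345/436 ≈ 0.7912844.
Standard error under H₀: √(0.783×0.217/436) = 0.0197409.
z = (0.7912844 − 0.783)/0.0197409 = 0.0082844/0.0197409 = 0.4197.
p-value = P(Z > 0.420) ≈ 0.3374.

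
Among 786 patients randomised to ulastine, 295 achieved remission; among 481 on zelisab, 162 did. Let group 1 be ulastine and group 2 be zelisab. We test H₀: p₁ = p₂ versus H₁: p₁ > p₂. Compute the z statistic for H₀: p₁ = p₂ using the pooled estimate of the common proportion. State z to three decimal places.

z = 1.386

p̂₁ = 295/786 ≈ 0.37532, p̂₂ = 162/481 ≈ 0.33680.
Pooled p̂ = (295+162)/(786+481) = 457/1267 = 0.36069.
SE = √(0.230594 × 0.00335127) = 0.02780.
z = (0.37532 − 0.33680)/0.02780 = 0.03852/0.02780 = 1.386.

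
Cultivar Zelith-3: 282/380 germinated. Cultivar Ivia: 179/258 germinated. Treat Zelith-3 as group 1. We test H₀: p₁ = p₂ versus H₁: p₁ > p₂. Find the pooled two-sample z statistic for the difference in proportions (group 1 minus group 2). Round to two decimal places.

p̂₁ = 282/380 ≈ 0.7421, p̂₂ = 179/258 ≈ 0.6938.
Pooled p̂ = (282+179)/(380+258) = 461/638 = 0.7226.
SE = √(0.200462 × 0.00650755) = 0.0361.
z = (0.7421 − 0.6938)/0.0361 = 0.0483/0.0361 = 1.34.

z = 1.34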